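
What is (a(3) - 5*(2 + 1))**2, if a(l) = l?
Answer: 144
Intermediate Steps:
(a(3) - 5*(2 + 1))**2 = (3 - 5*(2 + 1))**2 = (3 - 5*3)**2 = (3 - 15)**2 = (-12)**2 = 144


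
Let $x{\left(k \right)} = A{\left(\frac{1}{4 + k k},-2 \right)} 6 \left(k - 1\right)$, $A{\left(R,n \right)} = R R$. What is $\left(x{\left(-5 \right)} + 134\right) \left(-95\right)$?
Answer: $- \frac{10702510}{841} \approx -12726.0$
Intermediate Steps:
$A{\left(R,n \right)} = R^{2}$
$x{\left(k \right)} = \frac{-6 + 6 k}{\left(4 + k^{2}\right)^{2}}$ ($x{\left(k \right)} = \left(\frac{1}{4 + k k}\right)^{2} \cdot 6 \left(k - 1\right) = \left(\frac{1}{4 + k^{2}}\right)^{2} \cdot 6 \left(-1 + k\right) = \frac{-6 + 6 k}{\left(4 + k^{2}\right)^{2}}$)
$\left(x{\left(-5 \right)} + 134\right) \left(-95\right) = \left(\frac{6 \left(-1 - 5\right)}{\left(4 + \left(-5\right)^{2}\right)^{2}} + 134\right) \left(-95\right) = \left(6 \frac{1}{\left(4 + 25\right)^{2}} \left(-6\right) + 134\right) \left(-95\right) = \left(6 \cdot \frac{1}{841} \left(-6\right) + 134\right) \left(-95\right) = \left(- \frac{36}{841} + 134\right) \left(-95\right) = \frac{112658}{841} \left(-95\right) = - \frac{10702510}{841}$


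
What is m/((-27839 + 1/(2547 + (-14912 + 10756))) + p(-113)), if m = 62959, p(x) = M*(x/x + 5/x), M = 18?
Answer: -11447016503/5058475680 ≈ -2.2629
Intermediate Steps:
p(x) = 18 + 90/x (p(x) = 18*(x/x + 5/x) = 18*(1 + 5/x) = 18 + 90/x)
m/((-27839 + 1/(2547 + (-14912 + 10756))) + p(-113)) = 62959/((-27839 + 1/(2547 + (-14912 + 10756))) + (18 + 90/(-113))) = 62959/((-27839 + 1/(2547 - 4156)) + (18 + 90*(-1/113))) = 62959/((-27839 + 1/(-1609)) + (18 - 90/113)) = 62959/((-27839 - 1/1609) + 1944/113) = 62959/(-44792952/1609 + 1944/113) = 62959/(-5058475680/181817) = 62959*(-181817/5058475680) = -11447016503/5058475680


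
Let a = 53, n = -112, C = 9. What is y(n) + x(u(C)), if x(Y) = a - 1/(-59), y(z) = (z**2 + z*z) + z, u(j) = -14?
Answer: 1476712/59 ≈ 25029.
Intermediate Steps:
y(z) = z + 2*z**2 (y(z) = (z**2 + z**2) + z = 2*z**2 + z = z + 2*z**2)
x(Y) = 3128/59 (x(Y) = 53 - 1/(-59) = 53 - 1*(-1/59) = 53 + 1/59 = 3128/59)
y(n) + x(u(C)) = -112*(1 + 2*(-112)) + 3128/59 = -112*(1 - 224) + 3128/59 = -112*(-223) + 3128/59 = 24976 + 3128/59 = 1476712/59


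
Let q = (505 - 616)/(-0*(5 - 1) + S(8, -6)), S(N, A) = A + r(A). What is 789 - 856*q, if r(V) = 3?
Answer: -30883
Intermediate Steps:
S(N, A) = 3 + A (S(N, A) = A + 3 = 3 + A)
q = 37 (q = (505 - 616)/(-0*(5 - 1) + (3 - 6)) = -111/(-0*4 - 3) = -111/(-212*0 - 3) = -111/(0 - 3) = -111/(-3) = -111*(-1/3) = 37)
789 - 856*q = 789 - 856*37 = 789 - 31672 = -30883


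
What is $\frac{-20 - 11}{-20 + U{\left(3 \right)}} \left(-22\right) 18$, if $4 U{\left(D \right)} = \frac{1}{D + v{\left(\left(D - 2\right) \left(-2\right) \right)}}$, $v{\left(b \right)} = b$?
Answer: $- \frac{49104}{79} \approx -621.57$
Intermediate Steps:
$U{\left(D \right)} = \frac{1}{4 \left(4 - D\right)}$ ($U{\left(D \right)} = \frac{1}{4 \left(D + \left(D - 2\right) \left(-2\right)\right)} = \frac{1}{4 \left(D + \left(-2 + D\right) \left(-2\right)\right)} = \frac{1}{4 \left(D - \left(-4 + 2 D\right)\right)} = \frac{1}{4 \left(4 - D\right)}$)
$\frac{-20 - 11}{-20 + U{\left(3 \right)}} \left(-22\right) 18 = \frac{-20 - 11}{-20 + \frac{1}{4 \left(4 - 3\right)}} \left(-22\right) 18 = - \frac{31}{-20 + \frac{1}{4 \left(4 - 3\right)}} \left(-22\right) 18 = - \frac{31}{-20 + \frac{1}{4 \cdot 1}} \left(-22\right) 18 = - \frac{31}{-20 + \frac{1}{4} \cdot 1} \left(-22\right) 18 = - \frac{31}{-20 + \frac{1}{4}} \left(-22\right) 18 = - \frac{31}{- \frac{79}{4}} \left(-22\right) 18 = \left(-31\right) \left(- \frac{4}{79}\right) \left(-22\right) 18 = \frac{124}{79} \left(-22\right) 18 = \left(- \frac{2728}{79}\right) 18 = - \frac{49104}{79}$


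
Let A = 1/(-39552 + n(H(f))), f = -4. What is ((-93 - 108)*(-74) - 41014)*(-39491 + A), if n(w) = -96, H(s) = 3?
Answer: 10232105469415/9912 ≈ 1.0323e+9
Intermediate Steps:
A = -1/39648 (A = 1/(-39552 - 96) = 1/(-39648) = -1/39648 ≈ -2.5222e-5)
((-93 - 108)*(-74) - 41014)*(-39491 + A) = ((-93 - 108)*(-74) - 41014)*(-39491 - 1/39648) = (-201*(-74) - 41014)*(-1565739169/39648) = (14874 - 41014)*(-1565739169/39648) = -26140*(-1565739169/39648) = 10232105469415/9912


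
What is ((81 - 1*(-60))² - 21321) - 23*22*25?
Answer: -14090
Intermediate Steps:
((81 - 1*(-60))² - 21321) - 23*22*25 = ((81 + 60)² - 21321) - 506*25 = (141² - 21321) - 12650 = (19881 - 21321) - 12650 = -1440 - 12650 = -14090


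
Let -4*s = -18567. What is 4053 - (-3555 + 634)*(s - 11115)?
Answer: -75617241/4 ≈ -1.8904e+7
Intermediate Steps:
s = 18567/4 (s = -1/4*(-18567) = 18567/4 ≈ 4641.8)
4053 - (-3555 + 634)*(s - 11115) = 4053 - (-3555 + 634)*(18567/4 - 11115) = 4053 - (-2921)*(-25893)/4 = 4053 - 1*75633453/4 = 4053 - 75633453/4 = -75617241/4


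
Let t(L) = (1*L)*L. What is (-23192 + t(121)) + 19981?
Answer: 11430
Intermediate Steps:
t(L) = L² (t(L) = L*L = L²)
(-23192 + t(121)) + 19981 = (-23192 + 121²) + 19981 = (-23192 + 14641) + 19981 = -8551 + 19981 = 11430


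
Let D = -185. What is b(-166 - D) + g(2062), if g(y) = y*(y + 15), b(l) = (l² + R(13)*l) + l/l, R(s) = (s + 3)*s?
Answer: 4287088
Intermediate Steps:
R(s) = s*(3 + s) (R(s) = (3 + s)*s = s*(3 + s))
b(l) = 1 + l² + 208*l (b(l) = (l² + (13*(3 + 13))*l) + l/l = (l² + (13*16)*l) + 1 = (l² + 208*l) + 1 = 1 + l² + 208*l)
g(y) = y*(15 + y)
b(-166 - D) + g(2062) = (1 + (-166 - 1*(-185))² + 208*(-166 - 1*(-185))) + 2062*(15 + 2062) = (1 + (-166 + 185)² + 208*(-166 + 185)) + 2062*2077 = (1 + 19² + 208*19) + 4282774 = (1 + 361 + 3952) + 4282774 = 4314 + 4282774 = 4287088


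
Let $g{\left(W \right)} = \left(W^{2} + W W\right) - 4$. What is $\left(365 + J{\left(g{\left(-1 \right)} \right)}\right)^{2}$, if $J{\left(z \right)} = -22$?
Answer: $117649$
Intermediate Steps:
$g{\left(W \right)} = -4 + 2 W^{2}$ ($g{\left(W \right)} = \left(W^{2} + W^{2}\right) - 4 = 2 W^{2} - 4 = -4 + 2 W^{2}$)
$\left(365 + J{\left(g{\left(-1 \right)} \right)}\right)^{2} = \left(365 - 22\right)^{2} = 343^{2} = 117649$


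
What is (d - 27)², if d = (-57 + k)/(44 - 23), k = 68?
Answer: 309136/441 ≈ 700.99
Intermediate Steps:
d = 11/21 (d = (-57 + 68)/(44 - 23) = 11/21 ≈ 0.52381)
(d - 27)² = (11/21 - 27)² = (-556/21)² = 309136/441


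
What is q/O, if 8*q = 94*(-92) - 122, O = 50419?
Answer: -4385/201676 ≈ -0.021743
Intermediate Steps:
q = -4385/4 (q = (94*(-92) - 122)/8 = (-8648 - 122)/8 = (⅛)*(-8770) = -4385/4 ≈ -1096.3)
q/O = -4385/4/50419 = -4385/4*1/50419 = -4385/201676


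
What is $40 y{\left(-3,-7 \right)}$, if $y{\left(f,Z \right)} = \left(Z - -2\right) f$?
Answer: $600$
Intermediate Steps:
$y{\left(f,Z \right)} = f \left(2 + Z\right)$ ($y{\left(f,Z \right)} = \left(Z + 2\right) f = \left(2 + Z\right) f = f \left(2 + Z\right)$)
$40 y{\left(-3,-7 \right)} = 40 \left(- 3 \left(2 - 7\right)\right) = 40 \left(\left(-3\right) \left(-5\right)\right) = 40 \cdot 15 = 600$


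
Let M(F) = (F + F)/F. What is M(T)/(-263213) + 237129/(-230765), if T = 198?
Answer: -62415897007/60740347945 ≈ -1.0276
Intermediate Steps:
M(F) = 2 (M(F) = (2*F)/F = 2)
M(T)/(-263213) + 237129/(-230765) = 2/(-263213) + 237129/(-230765) = 2*(-1/263213) + 237129*(-1/230765) = -2/263213 - 237129/230765 = -62415897007/60740347945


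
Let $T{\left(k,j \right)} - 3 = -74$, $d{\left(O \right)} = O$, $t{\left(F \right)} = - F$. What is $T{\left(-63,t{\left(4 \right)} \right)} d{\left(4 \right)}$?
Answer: $-284$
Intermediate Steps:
$T{\left(k,j \right)} = -71$ ($T{\left(k,j \right)} = 3 - 74 = -71$)
$T{\left(-63,t{\left(4 \right)} \right)} d{\left(4 \right)} = \left(-71\right) 4 = -284$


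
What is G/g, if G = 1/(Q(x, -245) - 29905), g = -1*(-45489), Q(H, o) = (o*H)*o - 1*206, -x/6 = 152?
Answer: -1/2491564948479 ≈ -4.0135e-13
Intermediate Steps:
x = -912 (x = -6*152 = -912)
Q(H, o) = -206 + H*o**2 (Q(H, o) = (H*o)*o - 206 = H*o**2 - 206 = -206 + H*o**2)
g = 45489
G = -1/54772911 (G = 1/((-206 - 912*(-245)**2) - 29905) = 1/((-206 - 912*60025) - 29905) = 1/((-206 - 54742800) - 29905) = 1/(-54743006 - 29905) = 1/(-54772911) = -1/54772911 ≈ -1.8257e-8)
G/g = -1/54772911/45489 = -1/54772911*1/45489 = -1/2491564948479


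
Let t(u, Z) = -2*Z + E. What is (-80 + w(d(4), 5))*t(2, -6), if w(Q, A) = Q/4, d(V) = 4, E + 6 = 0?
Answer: -474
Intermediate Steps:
E = -6 (E = -6 + 0 = -6)
t(u, Z) = -6 - 2*Z (t(u, Z) = -2*Z - 6 = -6 - 2*Z)
w(Q, A) = Q/4 (w(Q, A) = Q*(¼) = Q/4)
(-80 + w(d(4), 5))*t(2, -6) = (-80 + (¼)*4)*(-6 - 2*(-6)) = (-80 + 1)*(-6 + 12) = -79*6 = -474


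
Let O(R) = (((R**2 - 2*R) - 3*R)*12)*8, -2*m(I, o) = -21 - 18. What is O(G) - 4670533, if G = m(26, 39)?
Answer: -4643389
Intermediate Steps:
m(I, o) = 39/2 (m(I, o) = -(-21 - 18)/2 = -1/2*(-39) = 39/2)
G = 39/2 ≈ 19.500
O(R) = -480*R + 96*R**2 (O(R) = ((R**2 - 5*R)*12)*8 = (-60*R + 12*R**2)*8 = -480*R + 96*R**2)
O(G) - 4670533 = 96*(39/2)*(-5 + 39/2) - 4670533 = 96*(39/2)*(29/2) - 4670533 = 27144 - 4670533 = -4643389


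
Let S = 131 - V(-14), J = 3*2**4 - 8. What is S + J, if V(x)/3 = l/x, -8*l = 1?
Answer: 19149/112 ≈ 170.97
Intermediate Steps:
l = -1/8 (l = -1/8*1 = -1/8 ≈ -0.12500)
V(x) = -3/(8*x) (V(x) = 3*(-1/(8*x)) = -3/(8*x))
J = 40 (J = 3*16 - 8 = 48 - 8 = 40)
S = 14669/112 (S = 131 - (-3)/(8*(-14)) = 131 - (-3)*(-1)/(8*14) = 131 - 1*3/112 = 131 - 3/112 = 14669/112 ≈ 130.97)
S + J = 14669/112 + 40 = 19149/112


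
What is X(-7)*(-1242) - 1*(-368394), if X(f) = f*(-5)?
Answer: 324924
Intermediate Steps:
X(f) = -5*f
X(-7)*(-1242) - 1*(-368394) = -5*(-7)*(-1242) - 1*(-368394) = 35*(-1242) + 368394 = -43470 + 368394 = 324924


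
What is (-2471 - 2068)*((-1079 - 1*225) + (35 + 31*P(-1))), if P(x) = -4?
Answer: 6322827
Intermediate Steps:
(-2471 - 2068)*((-1079 - 1*225) + (35 + 31*P(-1))) = (-2471 - 2068)*((-1079 - 1*225) + (35 + 31*(-4))) = -4539*((-1079 - 225) + (35 - 124)) = -4539*(-1304 - 89) = -4539*(-1393) = 6322827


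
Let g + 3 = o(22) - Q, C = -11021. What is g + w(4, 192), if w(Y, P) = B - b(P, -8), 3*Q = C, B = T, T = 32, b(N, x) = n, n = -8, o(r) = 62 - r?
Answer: 11252/3 ≈ 3750.7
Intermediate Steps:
b(N, x) = -8
B = 32
Q = -11021/3 (Q = (1/3)*(-11021) = -11021/3 ≈ -3673.7)
w(Y, P) = 40 (w(Y, P) = 32 - 1*(-8) = 32 + 8 = 40)
g = 11132/3 (g = -3 + ((62 - 1*22) - 1*(-11021/3)) = -3 + ((62 - 22) + 11021/3) = -3 + (40 + 11021/3) = -3 + 11141/3 = 11132/3 ≈ 3710.7)
g + w(4, 192) = 11132/3 + 40 = 11252/3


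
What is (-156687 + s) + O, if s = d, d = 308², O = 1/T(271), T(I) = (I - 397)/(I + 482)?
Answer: -2596817/42 ≈ -61829.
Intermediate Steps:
T(I) = (-397 + I)/(482 + I)
O = -251/42 (O = 1/((-397 + 271)/(482 + 271)) = 1/(-126/753) = 1/((1/753)*(-126)) = 1/(-42/251) = -251/42 ≈ -5.9762)
d = 94864
s = 94864
(-156687 + s) + O = (-156687 + 94864) - 251/42 = -61823 - 251/42 = -2596817/42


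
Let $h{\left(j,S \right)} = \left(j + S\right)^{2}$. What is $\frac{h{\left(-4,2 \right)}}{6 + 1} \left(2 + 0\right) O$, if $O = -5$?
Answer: $- \frac{40}{7} \approx -5.7143$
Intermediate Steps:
$h{\left(j,S \right)} = \left(S + j\right)^{2}$
$\frac{h{\left(-4,2 \right)}}{6 + 1} \left(2 + 0\right) O = \frac{\left(2 - 4\right)^{2}}{6 + 1} \left(2 + 0\right) \left(-5\right) = \frac{\left(-2\right)^{2}}{7} \cdot 2 \left(-5\right) = 4 \cdot \frac{1}{7} \left(-10\right) = \frac{4}{7} \left(-10\right) = - \frac{40}{7}$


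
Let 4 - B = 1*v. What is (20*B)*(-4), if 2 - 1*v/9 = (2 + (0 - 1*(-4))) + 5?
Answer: -6800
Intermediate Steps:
v = -81 (v = 18 - 9*((2 + (0 - 1*(-4))) + 5) = 18 - 9*((2 + (0 + 4)) + 5) = 18 - 9*((2 + 4) + 5) = 18 - 9*(6 + 5) = 18 - 9*11 = 18 - 99 = -81)
B = 85 (B = 4 - (-81) = 4 - 1*(-81) = 4 + 81 = 85)
(20*B)*(-4) = (20*85)*(-4) = 1700*(-4) = -6800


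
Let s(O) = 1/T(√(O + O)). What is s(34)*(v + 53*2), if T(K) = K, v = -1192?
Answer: -543*√17/17 ≈ -131.70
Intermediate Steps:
s(O) = √2/(2*√O) (s(O) = 1/(√(O + O)) = 1/(√(2*O)) = 1/(√2*√O) = √2/(2*√O))
s(34)*(v + 53*2) = (√2/(2*√34))*(-1192 + 53*2) = (√2*(√34/34)/2)*(-1192 + 106) = (√17/34)*(-1086) = -543*√17/17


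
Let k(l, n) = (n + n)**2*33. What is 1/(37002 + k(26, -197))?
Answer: 1/5159790 ≈ 1.9381e-7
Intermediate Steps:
k(l, n) = 132*n**2 (k(l, n) = (2*n)**2*33 = (4*n**2)*33 = 132*n**2)
1/(37002 + k(26, -197)) = 1/(37002 + 132*(-197)**2) = 1/(37002 + 132*38809) = 1/(37002 + 5122788) = 1/5159790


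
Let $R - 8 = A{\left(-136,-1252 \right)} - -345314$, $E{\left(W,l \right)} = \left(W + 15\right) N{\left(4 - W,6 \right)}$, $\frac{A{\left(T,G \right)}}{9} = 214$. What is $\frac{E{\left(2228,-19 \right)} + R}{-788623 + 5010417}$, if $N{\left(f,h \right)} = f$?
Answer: $- \frac{2320592}{2110897} \approx -1.0993$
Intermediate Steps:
$A{\left(T,G \right)} = 1926$ ($A{\left(T,G \right)} = 9 \cdot 214 = 1926$)
$E{\left(W,l \right)} = \left(4 - W\right) \left(15 + W\right)$ ($E{\left(W,l \right)} = \left(W + 15\right) \left(4 - W\right) = \left(15 + W\right) \left(4 - W\right) = \left(4 - W\right) \left(15 + W\right)$)
$R = 347248$ ($R = 8 + \left(1926 - -345314\right) = 8 + \left(1926 + 345314\right) = 8 + 347240 = 347248$)
$\frac{E{\left(2228,-19 \right)} + R}{-788623 + 5010417} = \frac{- \left(-4 + 2228\right) \left(15 + 2228\right) + 347248}{-788623 + 5010417} = \frac{\left(-1\right) 2224 \cdot 2243 + 347248}{4221794} = \left(-4988432 + 347248\right) \frac{1}{4221794} = \left(-4641184\right) \frac{1}{4221794} = - \frac{2320592}{2110897}$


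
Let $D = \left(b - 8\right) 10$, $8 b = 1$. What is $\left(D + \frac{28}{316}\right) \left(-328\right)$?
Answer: $\frac{2038274}{79} \approx 25801.0$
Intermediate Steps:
$b = \frac{1}{8}$ ($b = \frac{1}{8} \cdot 1 = \frac{1}{8} \approx 0.125$)
$D = - \frac{315}{4}$ ($D = \left(\frac{1}{8} - 8\right) 10 = \left(- \frac{63}{8}\right) 10 = - \frac{315}{4} \approx -78.75$)
$\left(D + \frac{28}{316}\right) \left(-328\right) = \left(- \frac{315}{4} + \frac{28}{316}\right) \left(-328\right) = \left(- \frac{315}{4} + 28 \cdot \frac{1}{316}\right) \left(-328\right) = \left(- \frac{315}{4} + \frac{7}{79}\right) \left(-328\right) = \left(- \frac{24857}{316}\right) \left(-328\right) = \frac{2038274}{79}$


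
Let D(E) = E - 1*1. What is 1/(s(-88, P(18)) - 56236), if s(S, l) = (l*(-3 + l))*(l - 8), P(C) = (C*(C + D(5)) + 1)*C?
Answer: 1/364351144928 ≈ 2.7446e-12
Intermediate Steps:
D(E) = -1 + E (D(E) = E - 1 = -1 + E)
P(C) = C*(1 + C*(4 + C)) (P(C) = (C*(C + (-1 + 5)) + 1)*C = (C*(C + 4) + 1)*C = (C*(4 + C) + 1)*C = (1 + C*(4 + C))*C = C*(1 + C*(4 + C)))
s(S, l) = l*(-8 + l)*(-3 + l) (s(S, l) = (l*(-3 + l))*(-8 + l) = l*(-8 + l)*(-3 + l))
1/(s(-88, P(18)) - 56236) = 1/((18*(1 + 18**2 + 4*18))*(24 + (18*(1 + 18**2 + 4*18))**2 - 198*(1 + 18**2 + 4*18)) - 56236) = 1/((18*(1 + 324 + 72))*(24 + (18*(1 + 324 + 72))**2 - 198*(1 + 324 + 72)) - 56236) = 1/((18*397)*(24 + (18*397)**2 - 198*397) - 56236) = 1/(7146*(24 + 7146**2 - 11*7146) - 56236) = 1/(7146*(24 + 51065316 - 78606) - 56236) = 1/(7146*50986734 - 56236) = 1/(364351201164 - 56236) = 1/364351144928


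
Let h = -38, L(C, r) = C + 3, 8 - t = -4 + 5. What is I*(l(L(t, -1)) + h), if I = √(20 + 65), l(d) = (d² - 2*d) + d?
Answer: 52*√85 ≈ 479.42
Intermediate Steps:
t = 7 (t = 8 - (-4 + 5) = 8 - 1*1 = 8 - 1 = 7)
L(C, r) = 3 + C
l(d) = d² - d
I = √85 ≈ 9.2195
I*(l(L(t, -1)) + h) = √85*((3 + 7)*(-1 + (3 + 7)) - 38) = √85*(10*(-1 + 10) - 38) = √85*(10*9 - 38) = √85*(90 - 38) = √85*52 = 52*√85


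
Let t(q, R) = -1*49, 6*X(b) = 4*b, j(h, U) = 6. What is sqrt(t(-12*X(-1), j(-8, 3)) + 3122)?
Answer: sqrt(3073) ≈ 55.435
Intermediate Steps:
X(b) = 2*b/3 (X(b) = (4*b)/6 = 2*b/3)
t(q, R) = -49
sqrt(t(-12*X(-1), j(-8, 3)) + 3122) = sqrt(-49 + 3122) = sqrt(3073)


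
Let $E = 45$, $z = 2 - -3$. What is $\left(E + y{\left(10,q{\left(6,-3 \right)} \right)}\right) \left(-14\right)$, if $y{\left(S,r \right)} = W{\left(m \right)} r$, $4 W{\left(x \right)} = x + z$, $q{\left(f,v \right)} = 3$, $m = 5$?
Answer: $-735$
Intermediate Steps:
$z = 5$ ($z = 2 + 3 = 5$)
$W{\left(x \right)} = \frac{5}{4} + \frac{x}{4}$ ($W{\left(x \right)} = \frac{x + 5}{4} = \frac{5 + x}{4} = \frac{5}{4} + \frac{x}{4}$)
$y{\left(S,r \right)} = \frac{5 r}{2}$ ($y{\left(S,r \right)} = \left(\frac{5}{4} + \frac{1}{4} \cdot 5\right) r = \left(\frac{5}{4} + \frac{5}{4}\right) r = \frac{5 r}{2}$)
$\left(E + y{\left(10,q{\left(6,-3 \right)} \right)}\right) \left(-14\right) = \left(45 + \frac{5}{2} \cdot 3\right) \left(-14\right) = \left(45 + \frac{15}{2}\right) \left(-14\right) = \frac{105}{2} \left(-14\right) = -735$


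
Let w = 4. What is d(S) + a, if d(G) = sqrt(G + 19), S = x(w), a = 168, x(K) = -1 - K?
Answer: 168 + sqrt(14) ≈ 171.74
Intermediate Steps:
S = -5 (S = -1 - 1*4 = -1 - 4 = -5)
d(G) = sqrt(19 + G)
d(S) + a = sqrt(19 - 5) + 168 = sqrt(14) + 168 = 168 + sqrt(14)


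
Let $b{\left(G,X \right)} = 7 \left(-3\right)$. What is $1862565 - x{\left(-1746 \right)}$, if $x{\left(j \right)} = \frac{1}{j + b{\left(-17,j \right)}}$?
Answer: $\frac{3291152356}{1767} \approx 1.8626 \cdot 10^{6}$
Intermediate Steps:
$b{\left(G,X \right)} = -21$
$x{\left(j \right)} = \frac{1}{-21 + j}$ ($x{\left(j \right)} = \frac{1}{j - 21} = \frac{1}{-21 + j}$)
$1862565 - x{\left(-1746 \right)} = 1862565 - \frac{1}{-21 - 1746} = 1862565 - \frac{1}{-1767} = 1862565 - - \frac{1}{1767} = 1862565 + \frac{1}{1767} = \frac{3291152356}{1767}$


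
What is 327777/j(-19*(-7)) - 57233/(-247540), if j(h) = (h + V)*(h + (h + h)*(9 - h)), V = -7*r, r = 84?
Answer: 187322260469/740006225140 ≈ 0.25314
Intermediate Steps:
V = -588 (V = -7*84 = -588)
j(h) = (-588 + h)*(h + 2*h*(9 - h)) (j(h) = (h - 588)*(h + (h + h)*(9 - h)) = (-588 + h)*(h + (2*h)*(9 - h)) = (-588 + h)*(h + 2*h*(9 - h)))
327777/j(-19*(-7)) - 57233/(-247540) = 327777/(((-19*(-7))*(-11172 - 2*(-19*(-7))**2 + 1195*(-19*(-7))))) - 57233/(-247540) = 327777/((133*(-11172 - 2*133**2 + 1195*133))) - 57233*(-1/247540) = 327777/((133*(-11172 - 2*17689 + 158935))) + 57233/247540 = 327777/((133*(-11172 - 35378 + 158935))) + 57233/247540 = 327777/((133*112385)) + 57233/247540 = 327777/14947205 + 57233/247540 = 187322260469/740006225140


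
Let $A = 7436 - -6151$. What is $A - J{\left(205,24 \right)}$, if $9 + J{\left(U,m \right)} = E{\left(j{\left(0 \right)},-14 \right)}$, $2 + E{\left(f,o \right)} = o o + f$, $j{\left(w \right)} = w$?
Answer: $13402$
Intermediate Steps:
$E{\left(f,o \right)} = -2 + f + o^{2}$ ($E{\left(f,o \right)} = -2 + \left(o o + f\right) = -2 + \left(o^{2} + f\right) = -2 + \left(f + o^{2}\right) = -2 + f + o^{2}$)
$A = 13587$ ($A = 7436 + 6151 = 13587$)
$J{\left(U,m \right)} = 185$ ($J{\left(U,m \right)} = -9 + \left(-2 + 0 + \left(-14\right)^{2}\right) = -9 + \left(-2 + 0 + 196\right) = -9 + 194 = 185$)
$A - J{\left(205,24 \right)} = 13587 - 185 = 13402$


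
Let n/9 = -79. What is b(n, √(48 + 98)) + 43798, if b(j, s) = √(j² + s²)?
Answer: 43798 + √505667 ≈ 44509.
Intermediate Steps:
n = -711 (n = 9*(-79) = -711)
b(n, √(48 + 98)) + 43798 = √((-711)² + (√(48 + 98))²) + 43798 = √(505521 + (√146)²) + 43798 = √(505521 + 146) + 43798 = √505667 + 43798 = 43798 + √505667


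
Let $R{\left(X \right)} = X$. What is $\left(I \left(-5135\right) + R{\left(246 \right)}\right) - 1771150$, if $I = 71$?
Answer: $-2135489$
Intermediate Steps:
$\left(I \left(-5135\right) + R{\left(246 \right)}\right) - 1771150 = \left(71 \left(-5135\right) + 246\right) - 1771150 = \left(-364585 + 246\right) - 1771150 = -364339 - 1771150 = -2135489$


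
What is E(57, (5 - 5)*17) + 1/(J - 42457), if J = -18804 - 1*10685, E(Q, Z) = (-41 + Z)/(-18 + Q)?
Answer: -983275/935298 ≈ -1.0513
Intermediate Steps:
E(Q, Z) = (-41 + Z)/(-18 + Q)
J = -29489 (J = -18804 - 10685 = -29489)
E(57, (5 - 5)*17) + 1/(J - 42457) = (-41 + (5 - 5)*17)/(-18 + 57) + 1/(-29489 - 42457) = (-41 + 0*17)/39 + 1/(-71946) = (-41 + 0)/39 - 1/71946 = (1/39)*(-41) - 1/71946 = -41/39 - 1/71946 = -983275/935298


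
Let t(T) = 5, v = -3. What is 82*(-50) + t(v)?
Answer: -4095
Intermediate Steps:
82*(-50) + t(v) = 82*(-50) + 5 = -4100 + 5 = -4095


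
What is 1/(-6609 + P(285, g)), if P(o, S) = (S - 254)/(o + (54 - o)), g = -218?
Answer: -27/178679 ≈ -0.00015111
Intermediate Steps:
P(o, S) = -127/27 + S/54 (P(o, S) = (-254 + S)/54 = (-254 + S)*(1/54) = -127/27 + S/54)
1/(-6609 + P(285, g)) = 1/(-6609 + (-127/27 + (1/54)*(-218))) = 1/(-6609 + (-127/27 - 109/27)) = 1/(-6609 - 236/27) = 1/(-178679/27) = -27/178679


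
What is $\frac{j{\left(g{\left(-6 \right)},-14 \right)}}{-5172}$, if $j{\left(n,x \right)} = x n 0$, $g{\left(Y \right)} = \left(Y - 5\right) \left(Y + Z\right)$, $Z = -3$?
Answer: $0$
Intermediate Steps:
$g{\left(Y \right)} = \left(-5 + Y\right) \left(-3 + Y\right)$ ($g{\left(Y \right)} = \left(Y - 5\right) \left(Y - 3\right) = \left(-5 + Y\right) \left(-3 + Y\right)$)
$j{\left(n,x \right)} = 0$ ($j{\left(n,x \right)} = n x 0 = 0$)
$\frac{j{\left(g{\left(-6 \right)},-14 \right)}}{-5172} = \frac{0}{-5172} = 0 \left(- \frac{1}{5172}\right) = 0$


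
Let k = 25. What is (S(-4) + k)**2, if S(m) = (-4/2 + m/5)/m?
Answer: 66049/100 ≈ 660.49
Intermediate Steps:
S(m) = (-2 + m/5)/m (S(m) = (-4*1/2 + m*(1/5))/m = (-2 + m/5)/m)
(S(-4) + k)**2 = ((1/5)*(-10 - 4)/(-4) + 25)**2 = ((1/5)*(-1/4)*(-14) + 25)**2 = (7/10 + 25)**2 = (257/10)**2 = 66049/100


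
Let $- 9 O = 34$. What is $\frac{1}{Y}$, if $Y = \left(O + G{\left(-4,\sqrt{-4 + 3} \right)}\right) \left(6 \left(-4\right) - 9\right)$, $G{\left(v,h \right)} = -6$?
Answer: $\frac{3}{968} \approx 0.0030992$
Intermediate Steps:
$O = - \frac{34}{9}$ ($O = \left(- \frac{1}{9}\right) 34 = - \frac{34}{9} \approx -3.7778$)
$Y = \frac{968}{3}$ ($Y = \left(- \frac{34}{9} - 6\right) \left(6 \left(-4\right) - 9\right) = - \frac{88 \left(-24 - 9\right)}{9} = \left(- \frac{88}{9}\right) \left(-33\right) = \frac{968}{3} \approx 322.67$)
$\frac{1}{Y} = \frac{1}{\frac{968}{3}} = \frac{3}{968}$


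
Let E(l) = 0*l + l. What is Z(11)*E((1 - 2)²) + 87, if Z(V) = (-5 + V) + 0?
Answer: 93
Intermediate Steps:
Z(V) = -5 + V
E(l) = l (E(l) = 0 + l = l)
Z(11)*E((1 - 2)²) + 87 = (-5 + 11)*(1 - 2)² + 87 = 6*(-1)² + 87 = 6*1 + 87 = 6 + 87 = 93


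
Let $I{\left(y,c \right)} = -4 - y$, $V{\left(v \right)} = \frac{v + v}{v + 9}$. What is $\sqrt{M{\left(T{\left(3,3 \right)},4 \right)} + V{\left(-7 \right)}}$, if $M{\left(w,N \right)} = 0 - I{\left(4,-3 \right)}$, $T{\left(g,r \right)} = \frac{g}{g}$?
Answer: $1$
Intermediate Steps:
$T{\left(g,r \right)} = 1$
$V{\left(v \right)} = \frac{2 v}{9 + v}$
$M{\left(w,N \right)} = 8$ ($M{\left(w,N \right)} = 0 - \left(-4 - 4\right) = 0 - -8 = 0 + 8 = 8$)
$\sqrt{M{\left(T{\left(3,3 \right)},4 \right)} + V{\left(-7 \right)}} = \sqrt{8 + 2 \left(-7\right) \frac{1}{9 - 7}} = \sqrt{8 + 2 \left(-7\right) \frac{1}{2}} = \sqrt{8 - 7} = \sqrt{1} = 1$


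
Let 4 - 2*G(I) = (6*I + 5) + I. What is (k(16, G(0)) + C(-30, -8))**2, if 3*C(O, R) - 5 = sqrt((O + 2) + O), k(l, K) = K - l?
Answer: 2563/12 - 89*I*sqrt(58)/9 ≈ 213.58 - 75.312*I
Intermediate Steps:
G(I) = -1/2 - 7*I/2 (G(I) = 2 - ((6*I + 5) + I)/2 = 2 - ((5 + 6*I) + I)/2 = 2 - (5 + 7*I)/2 = 2 + (-5/2 - 7*I/2) = -1/2 - 7*I/2)
C(O, R) = 5/3 + sqrt(2 + 2*O)/3 (C(O, R) = 5/3 + sqrt((O + 2) + O)/3 = 5/3 + sqrt((2 + O) + O)/3 = 5/3 + sqrt(2 + 2*O)/3)
(k(16, G(0)) + C(-30, -8))**2 = (((-1/2 - 7/2*0) - 1*16) + (5/3 + sqrt(2 + 2*(-30))/3))**2 = (((-1/2 + 0) - 16) + (5/3 + sqrt(2 - 60)/3))**2 = ((-1/2 - 16) + (5/3 + sqrt(-58)/3))**2 = (-33/2 + (5/3 + (I*sqrt(58))/3))**2 = (-33/2 + (5/3 + I*sqrt(58)/3))**2 = (-89/6 + I*sqrt(58)/3)**2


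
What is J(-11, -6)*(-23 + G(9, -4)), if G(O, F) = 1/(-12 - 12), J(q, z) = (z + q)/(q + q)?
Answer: -9401/528 ≈ -17.805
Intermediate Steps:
J(q, z) = (q + z)/(2*q) (J(q, z) = (q + z)/((2*q)) = (q + z)*(1/(2*q)) = (q + z)/(2*q))
G(O, F) = -1/24 (G(O, F) = 1/(-24) = -1/24)
J(-11, -6)*(-23 + G(9, -4)) = ((1/2)*(-11 - 6)/(-11))*(-23 - 1/24) = ((1/2)*(-1/11)*(-17))*(-553/24) = (17/22)*(-553/24) = -9401/528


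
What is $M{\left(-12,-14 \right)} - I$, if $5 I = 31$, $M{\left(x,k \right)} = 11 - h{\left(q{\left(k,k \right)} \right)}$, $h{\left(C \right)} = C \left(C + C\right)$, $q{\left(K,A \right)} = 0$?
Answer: $\frac{24}{5} \approx 4.8$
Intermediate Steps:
$h{\left(C \right)} = 2 C^{2}$ ($h{\left(C \right)} = C 2 C = 2 C^{2}$)
$M{\left(x,k \right)} = 11$ ($M{\left(x,k \right)} = 11 - 2 \cdot 0^{2} = 11 - 2 \cdot 0 = 11 - 0 = 11 + 0 = 11$)
$I = \frac{31}{5}$ ($I = \frac{1}{5} \cdot 31 = \frac{31}{5} \approx 6.2$)
$M{\left(-12,-14 \right)} - I = 11 - \frac{31}{5} = \frac{24}{5}$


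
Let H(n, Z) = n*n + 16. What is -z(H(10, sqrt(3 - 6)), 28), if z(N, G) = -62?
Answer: 62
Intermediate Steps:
H(n, Z) = 16 + n**2 (H(n, Z) = n**2 + 16 = 16 + n**2)
-z(H(10, sqrt(3 - 6)), 28) = -1*(-62) = 62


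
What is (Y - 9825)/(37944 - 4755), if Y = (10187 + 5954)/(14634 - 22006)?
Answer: -72446041/244669308 ≈ -0.29610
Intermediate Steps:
Y = -16141/7372 (Y = 16141/(-7372) = 16141*(-1/7372) = -16141/7372 ≈ -2.1895)
(Y - 9825)/(37944 - 4755) = (-16141/7372 - 9825)/(37944 - 4755) = -72446041/7372/33189 = -72446041/7372*1/33189 = -72446041/244669308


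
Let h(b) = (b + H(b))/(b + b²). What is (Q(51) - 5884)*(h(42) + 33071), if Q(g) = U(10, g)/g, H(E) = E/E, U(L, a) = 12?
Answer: -69465817796/357 ≈ -1.9458e+8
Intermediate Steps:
H(E) = 1
Q(g) = 12/g
h(b) = (1 + b)/(b + b²) (h(b) = (b + 1)/(b + b²) = (1 + b)/(b + b²))
(Q(51) - 5884)*(h(42) + 33071) = (12/51 - 5884)*(1/42 + 33071) = (12*(1/51) - 5884)*(1/42 + 33071) = (4/17 - 5884)*(1388983/42) = -100024/17*1388983/42 = -69465817796/357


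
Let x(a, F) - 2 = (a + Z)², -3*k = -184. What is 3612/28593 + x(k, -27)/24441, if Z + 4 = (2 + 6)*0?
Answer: 20258494/77649057 ≈ 0.26090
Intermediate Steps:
Z = -4 (Z = -4 + (2 + 6)*0 = -4 + 8*0 = -4 + 0 = -4)
k = 184/3 (k = -⅓*(-184) = 184/3 ≈ 61.333)
x(a, F) = 2 + (-4 + a)² (x(a, F) = 2 + (a - 4)² = 2 + (-4 + a)²)
3612/28593 + x(k, -27)/24441 = 3612/28593 + (2 + (-4 + 184/3)²)/24441 = 3612*(1/28593) + (2 + (172/3)²)*(1/24441) = 1204/9531 + (2 + 29584/9)*(1/24441) = 1204/9531 + (29602/9)*(1/24441) = 1204/9531 + 29602/219969 = 20258494/77649057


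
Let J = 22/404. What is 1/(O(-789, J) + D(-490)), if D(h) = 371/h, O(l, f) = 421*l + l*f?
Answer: -3535/1174371974 ≈ -3.0101e-6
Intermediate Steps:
J = 11/202 (J = 22*(1/404) = 11/202 ≈ 0.054455)
O(l, f) = 421*l + f*l
1/(O(-789, J) + D(-490)) = 1/(-789*(421 + 11/202) + 371/(-490)) = 1/(-789*85053/202 + 371*(-1/490)) = 1/(-67106817/202 - 53/70) = 1/(-1174371974/3535) = -3535/1174371974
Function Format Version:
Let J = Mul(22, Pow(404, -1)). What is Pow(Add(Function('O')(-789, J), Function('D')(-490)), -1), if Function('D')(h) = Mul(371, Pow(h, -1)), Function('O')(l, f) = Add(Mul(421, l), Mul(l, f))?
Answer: Rational(-3535, 1174371974) ≈ -3.0101e-6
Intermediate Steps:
J = Rational(11, 202) (J = Mul(22, Rational(1, 404)) = Rational(11, 202) ≈ 0.054455)
Function('O')(l, f) = Add(Mul(421, l), Mul(f, l))
Pow(Add(Function('O')(-789, J), Function('D')(-490)), -1) = Pow(Add(Mul(-789, Add(421, Rational(11, 202))), Mul(371, Pow(-490, -1))), -1) = Pow(Add(Mul(-789, Rational(85053, 202)), Mul(371, Rational(-1, 490))), -1) = Pow(Add(Rational(-67106817, 202), Rational(-53, 70)), -1) = Pow(Rational(-1174371974, 3535), -1) = Rational(-3535, 1174371974)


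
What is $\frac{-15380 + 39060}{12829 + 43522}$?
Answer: $\frac{640}{1523} \approx 0.42022$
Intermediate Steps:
$\frac{-15380 + 39060}{12829 + 43522} = \frac{23680}{56351} = 23680 \cdot \frac{1}{56351} = \frac{640}{1523}$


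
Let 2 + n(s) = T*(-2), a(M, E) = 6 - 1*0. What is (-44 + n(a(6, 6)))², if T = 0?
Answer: 2116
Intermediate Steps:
a(M, E) = 6 (a(M, E) = 6 + 0 = 6)
n(s) = -2 (n(s) = -2 + 0*(-2) = -2 + 0 = -2)
(-44 + n(a(6, 6)))² = (-44 - 2)² = (-46)² = 2116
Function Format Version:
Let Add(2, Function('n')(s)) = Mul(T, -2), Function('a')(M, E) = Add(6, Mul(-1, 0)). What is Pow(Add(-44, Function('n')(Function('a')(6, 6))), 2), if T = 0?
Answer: 2116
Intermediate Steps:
Function('a')(M, E) = 6 (Function('a')(M, E) = Add(6, 0) = 6)
Function('n')(s) = -2 (Function('n')(s) = Add(-2, Mul(0, -2)) = Add(-2, 0) = -2)
Pow(Add(-44, Function('n')(Function('a')(6, 6))), 2) = Pow(Add(-44, -2), 2) = Pow(-46, 2) = 2116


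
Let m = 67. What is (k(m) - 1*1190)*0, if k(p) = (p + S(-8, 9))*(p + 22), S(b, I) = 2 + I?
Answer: 0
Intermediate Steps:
k(p) = (11 + p)*(22 + p) (k(p) = (p + (2 + 9))*(p + 22) = (p + 11)*(22 + p) = (11 + p)*(22 + p))
(k(m) - 1*1190)*0 = ((242 + 67² + 33*67) - 1*1190)*0 = ((242 + 4489 + 2211) - 1190)*0 = (6942 - 1190)*0 = 5752*0 = 0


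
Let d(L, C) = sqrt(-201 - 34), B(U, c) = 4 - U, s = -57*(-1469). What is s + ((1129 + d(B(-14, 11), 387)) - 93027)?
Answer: -8165 + I*sqrt(235) ≈ -8165.0 + 15.33*I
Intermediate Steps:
s = 83733
d(L, C) = I*sqrt(235) (d(L, C) = sqrt(-235) = I*sqrt(235))
s + ((1129 + d(B(-14, 11), 387)) - 93027) = 83733 + ((1129 + I*sqrt(235)) - 93027) = 83733 + (-91898 + I*sqrt(235)) = -8165 + I*sqrt(235)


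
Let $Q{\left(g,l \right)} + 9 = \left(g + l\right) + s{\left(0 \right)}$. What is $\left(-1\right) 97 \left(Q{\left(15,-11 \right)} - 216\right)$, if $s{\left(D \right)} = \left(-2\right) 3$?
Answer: $22019$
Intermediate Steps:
$s{\left(D \right)} = -6$
$Q{\left(g,l \right)} = -15 + g + l$ ($Q{\left(g,l \right)} = -9 - \left(6 - g - l\right) = -9 + \left(-6 + g + l\right) = -15 + g + l$)
$\left(-1\right) 97 \left(Q{\left(15,-11 \right)} - 216\right) = \left(-1\right) 97 \left(\left(-15 + 15 - 11\right) - 216\right) = - 97 \left(-11 - 216\right) = \left(-97\right) \left(-227\right) = 22019$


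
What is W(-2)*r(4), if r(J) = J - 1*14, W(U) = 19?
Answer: -190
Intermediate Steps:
r(J) = -14 + J (r(J) = J - 14 = -14 + J)
W(-2)*r(4) = 19*(-14 + 4) = 19*(-10) = -190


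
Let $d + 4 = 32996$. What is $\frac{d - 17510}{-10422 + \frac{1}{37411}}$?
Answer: $- \frac{579197102}{389897441} \approx -1.4855$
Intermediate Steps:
$d = 32992$ ($d = -4 + 32996 = 32992$)
$\frac{d - 17510}{-10422 + \frac{1}{37411}} = \frac{32992 - 17510}{-10422 + \frac{1}{37411}} = \frac{15482}{-10422 + \frac{1}{37411}} = \frac{15482}{- \frac{389897441}{37411}} = 15482 \left(- \frac{37411}{389897441}\right) = - \frac{579197102}{389897441}$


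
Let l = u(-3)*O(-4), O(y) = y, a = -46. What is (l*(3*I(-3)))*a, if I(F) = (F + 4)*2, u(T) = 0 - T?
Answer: 3312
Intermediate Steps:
u(T) = -T
I(F) = 8 + 2*F (I(F) = (4 + F)*2 = 8 + 2*F)
l = -12 (l = -1*(-3)*(-4) = 3*(-4) = -12)
(l*(3*I(-3)))*a = -36*(8 + 2*(-3))*(-46) = -36*(8 - 6)*(-46) = -36*2*(-46) = -12*6*(-46) = -72*(-46) = 3312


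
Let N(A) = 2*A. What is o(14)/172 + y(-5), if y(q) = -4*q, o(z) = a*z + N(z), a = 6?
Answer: 888/43 ≈ 20.651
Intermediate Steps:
o(z) = 8*z (o(z) = 6*z + 2*z = 8*z)
o(14)/172 + y(-5) = (8*14)/172 - 4*(-5) = 112*(1/172) + 20 = 28/43 + 20 = 888/43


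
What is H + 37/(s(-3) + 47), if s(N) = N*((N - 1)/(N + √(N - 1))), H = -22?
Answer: -539219/25477 + 888*I/25477 ≈ -21.165 + 0.034855*I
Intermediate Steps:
s(N) = N*(-1 + N)/(N + √(-1 + N)) (s(N) = N*((-1 + N)/(N + √(-1 + N))) = N*(-1 + N)/(N + √(-1 + N)))
H + 37/(s(-3) + 47) = -22 + 37/(-3*(-1 - 3)/(-3 + √(-1 - 3)) + 47) = -22 + 37/(-3*(-4)/(-3 + √(-4)) + 47) = -22 + 37/(-3*(-4)/(-3 + 2*I) + 47) = -22 + 37/(-3*(-3 - 2*I)/13*(-4) + 47) = -22 + 37/((-36/13 - 24*I/13) + 47) = -22 + 37/(575/13 - 24*I/13) = -22 + 37*(13*(575/13 + 24*I/13)/25477) = -22 + 481*(575/13 + 24*I/13)/25477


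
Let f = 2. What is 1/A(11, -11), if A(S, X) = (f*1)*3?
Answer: 1/6 ≈ 0.16667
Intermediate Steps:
A(S, X) = 6 (A(S, X) = (2*1)*3 = 2*3 = 6)
1/A(11, -11) = 1/6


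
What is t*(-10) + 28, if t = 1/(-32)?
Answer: 453/16 ≈ 28.313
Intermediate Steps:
t = -1/32 ≈ -0.031250
t*(-10) + 28 = -1/32*(-10) + 28 = 5/16 + 28 = 453/16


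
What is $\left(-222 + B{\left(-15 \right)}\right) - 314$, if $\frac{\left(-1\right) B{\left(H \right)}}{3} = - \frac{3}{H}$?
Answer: $- \frac{2683}{5} \approx -536.6$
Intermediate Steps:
$B{\left(H \right)} = \frac{9}{H}$ ($B{\left(H \right)} = - 3 \left(- \frac{3}{H}\right) = \frac{9}{H}$)
$\left(-222 + B{\left(-15 \right)}\right) - 314 = \left(-222 + \frac{9}{-15}\right) - 314 = \left(-222 + 9 \left(- \frac{1}{15}\right)\right) - 314 = \left(-222 - \frac{3}{5}\right) - 314 = - \frac{1113}{5} - 314 = - \frac{2683}{5}$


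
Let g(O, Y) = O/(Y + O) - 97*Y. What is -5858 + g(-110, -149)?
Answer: 2226215/259 ≈ 8595.4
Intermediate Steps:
g(O, Y) = -97*Y + O/(O + Y) (g(O, Y) = O/(O + Y) - 97*Y = -97*Y + O/(O + Y))
-5858 + g(-110, -149) = -5858 + (-110 - 97*(-149)² - 97*(-110)*(-149))/(-110 - 149) = -5858 + (-110 - 97*22201 - 1589830)/(-259) = -5858 - (-110 - 2153497 - 1589830)/259 = -5858 - 1/259*(-3743437) = -5858 + 3743437/259 = 2226215/259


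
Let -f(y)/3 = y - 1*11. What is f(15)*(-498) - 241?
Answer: 5735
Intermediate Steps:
f(y) = 33 - 3*y (f(y) = -3*(y - 1*11) = -3*(y - 11) = -3*(-11 + y) = 33 - 3*y)
f(15)*(-498) - 241 = (33 - 3*15)*(-498) - 241 = (33 - 45)*(-498) - 241 = -12*(-498) - 241 = 5976 - 241 = 5735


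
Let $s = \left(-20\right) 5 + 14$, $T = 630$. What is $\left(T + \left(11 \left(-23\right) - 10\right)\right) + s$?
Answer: $281$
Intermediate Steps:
$s = -86$ ($s = -100 + 14 = -86$)
$\left(T + \left(11 \left(-23\right) - 10\right)\right) + s = \left(630 + \left(11 \left(-23\right) - 10\right)\right) - 86 = \left(630 - 263\right) - 86 = 367 - 86 = 281$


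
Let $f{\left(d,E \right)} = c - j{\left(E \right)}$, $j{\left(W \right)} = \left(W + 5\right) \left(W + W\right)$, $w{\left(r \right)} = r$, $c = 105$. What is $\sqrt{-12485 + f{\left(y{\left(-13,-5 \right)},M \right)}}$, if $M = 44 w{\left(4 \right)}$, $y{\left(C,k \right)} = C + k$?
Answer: $2 i \sqrt{19023} \approx 275.85 i$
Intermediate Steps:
$j{\left(W \right)} = 2 W \left(5 + W\right)$ ($j{\left(W \right)} = \left(5 + W\right) 2 W = 2 W \left(5 + W\right)$)
$M = 176$ ($M = 44 \cdot 4 = 176$)
$f{\left(d,E \right)} = 105 - 2 E \left(5 + E\right)$
$\sqrt{-12485 + f{\left(y{\left(-13,-5 \right)},M \right)}} = \sqrt{-12485 + \left(105 - 352 \left(5 + 176\right)\right)} = \sqrt{-12485 + \left(105 - 352 \cdot 181\right)} = \sqrt{-12485 + \left(105 - 63712\right)} = \sqrt{-12485 - 63607} = \sqrt{-76092} = 2 i \sqrt{19023}$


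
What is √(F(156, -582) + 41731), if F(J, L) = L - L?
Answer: √41731 ≈ 204.28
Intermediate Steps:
F(J, L) = 0
√(F(156, -582) + 41731) = √(0 + 41731) = √41731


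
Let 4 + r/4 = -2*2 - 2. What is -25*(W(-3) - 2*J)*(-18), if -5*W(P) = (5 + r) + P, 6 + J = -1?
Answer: 9720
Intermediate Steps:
J = -7 (J = -6 - 1 = -7)
r = -40 (r = -16 + 4*(-2*2 - 2) = -16 + 4*(-4 - 2) = -16 + 4*(-6) = -16 - 24 = -40)
W(P) = 7 - P/5 (W(P) = -((5 - 40) + P)/5 = -(-35 + P)/5 = 7 - P/5)
-25*(W(-3) - 2*J)*(-18) = -25*((7 - ⅕*(-3)) - 2*(-7))*(-18) = -25*((7 + ⅗) + 14)*(-18) = -25*(38/5 + 14)*(-18) = -25*108/5*(-18) = -540*(-18) = 9720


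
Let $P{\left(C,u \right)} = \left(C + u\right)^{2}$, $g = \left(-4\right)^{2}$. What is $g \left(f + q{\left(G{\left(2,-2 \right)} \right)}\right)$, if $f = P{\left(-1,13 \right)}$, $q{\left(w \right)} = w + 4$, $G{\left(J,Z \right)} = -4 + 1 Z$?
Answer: $2272$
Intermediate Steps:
$G{\left(J,Z \right)} = -4 + Z$
$g = 16$
$q{\left(w \right)} = 4 + w$
$f = 144$ ($f = \left(-1 + 13\right)^{2} = 12^{2} = 144$)
$g \left(f + q{\left(G{\left(2,-2 \right)} \right)}\right) = 16 \left(144 + \left(4 - 6\right)\right) = 16 \left(144 - 2\right) = 16 \cdot 142 = 2272$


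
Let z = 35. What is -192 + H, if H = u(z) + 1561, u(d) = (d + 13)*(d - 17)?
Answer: 2233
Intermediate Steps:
u(d) = (-17 + d)*(13 + d) (u(d) = (13 + d)*(-17 + d) = (-17 + d)*(13 + d))
H = 2425 (H = (-221 + 35² - 4*35) + 1561 = (-221 + 1225 - 140) + 1561 = 864 + 1561 = 2425)
-192 + H = -192 + 2425 = 2233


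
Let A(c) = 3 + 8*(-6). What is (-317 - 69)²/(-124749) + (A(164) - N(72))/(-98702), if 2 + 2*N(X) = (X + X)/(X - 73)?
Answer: -7354848082/6156487899 ≈ -1.1947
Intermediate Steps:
A(c) = -45 (A(c) = 3 - 48 = -45)
N(X) = -1 + X/(-73 + X) (N(X) = -1 + ((X + X)/(X - 73))/2 = -1 + ((2*X)/(-73 + X))/2 = -1 + (2*X/(-73 + X))/2 = -1 + X/(-73 + X))
(-317 - 69)²/(-124749) + (A(164) - N(72))/(-98702) = (-317 - 69)²/(-124749) + (-45 - 73/(-73 + 72))/(-98702) = (-386)²*(-1/124749) + (-45 - 73/(-1))*(-1/98702) = 148996*(-1/124749) + (-45 - 73*(-1))*(-1/98702) = -148996/124749 + (-45 - 1*(-73))*(-1/98702) = -148996/124749 + (-45 + 73)*(-1/98702) = -148996/124749 + 28*(-1/98702) = -148996/124749 - 14/49351 = -7354848082/6156487899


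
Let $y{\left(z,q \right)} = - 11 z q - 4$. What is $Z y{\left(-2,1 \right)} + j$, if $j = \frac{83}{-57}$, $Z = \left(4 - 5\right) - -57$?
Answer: $\frac{57373}{57} \approx 1006.5$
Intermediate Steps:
$y{\left(z,q \right)} = -4 - 11 q z$ ($y{\left(z,q \right)} = - 11 q z - 4 = -4 - 11 q z$)
$Z = 56$ ($Z = \left(4 - 5\right) + 57 = -1 + 57 = 56$)
$j = - \frac{83}{57}$ ($j = 83 \left(- \frac{1}{57}\right) = - \frac{83}{57} \approx -1.4561$)
$Z y{\left(-2,1 \right)} + j = 56 \left(-4 - 11 \left(-2\right)\right) - \frac{83}{57} = 56 \left(-4 + 22\right) - \frac{83}{57} = 56 \cdot 18 - \frac{83}{57} = 1008 - \frac{83}{57} = \frac{57373}{57}$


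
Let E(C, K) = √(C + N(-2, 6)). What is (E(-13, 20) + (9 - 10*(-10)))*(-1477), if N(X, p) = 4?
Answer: -160993 - 4431*I ≈ -1.6099e+5 - 4431.0*I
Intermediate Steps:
E(C, K) = √(4 + C) (E(C, K) = √(C + 4) = √(4 + C))
(E(-13, 20) + (9 - 10*(-10)))*(-1477) = (√(4 - 13) + (9 - 10*(-10)))*(-1477) = (√(-9) + (9 + 100))*(-1477) = (3*I + 109)*(-1477) = (109 + 3*I)*(-1477) = -160993 - 4431*I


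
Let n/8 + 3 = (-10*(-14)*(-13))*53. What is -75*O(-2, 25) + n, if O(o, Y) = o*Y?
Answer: -767954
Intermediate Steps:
n = -771704 (n = -24 + 8*((-10*(-14)*(-13))*53) = -24 + 8*((140*(-13))*53) = -24 + 8*(-1820*53) = -24 + 8*(-96460) = -24 - 771680 = -771704)
O(o, Y) = Y*o
-75*O(-2, 25) + n = -1875*(-2) - 771704 = -75*(-50) - 771704 = 3750 - 771704 = -767954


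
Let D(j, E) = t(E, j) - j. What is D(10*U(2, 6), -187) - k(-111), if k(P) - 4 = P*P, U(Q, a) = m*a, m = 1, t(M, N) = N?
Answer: -12325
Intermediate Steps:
U(Q, a) = a (U(Q, a) = 1*a = a)
D(j, E) = 0 (D(j, E) = j - j = 0)
k(P) = 4 + P² (k(P) = 4 + P*P = 4 + P²)
D(10*U(2, 6), -187) - k(-111) = 0 - (4 + (-111)²) = 0 - (4 + 12321) = 0 - 1*12325 = 0 - 12325 = -12325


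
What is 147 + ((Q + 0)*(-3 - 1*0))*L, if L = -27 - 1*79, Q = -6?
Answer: -1761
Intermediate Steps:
L = -106 (L = -27 - 79 = -106)
147 + ((Q + 0)*(-3 - 1*0))*L = 147 + ((-6 + 0)*(-3 - 1*0))*(-106) = 147 - 6*(-3 + 0)*(-106) = 147 - 6*(-3)*(-106) = 147 + 18*(-106) = 147 - 1908 = -1761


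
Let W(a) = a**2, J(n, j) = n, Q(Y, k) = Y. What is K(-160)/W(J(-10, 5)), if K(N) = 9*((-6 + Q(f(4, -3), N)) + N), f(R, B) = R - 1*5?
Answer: -1503/100 ≈ -15.030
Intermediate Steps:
f(R, B) = -5 + R (f(R, B) = R - 5 = -5 + R)
K(N) = -63 + 9*N (K(N) = 9*((-6 + (-5 + 4)) + N) = 9*((-6 - 1) + N) = 9*(-7 + N) = -63 + 9*N)
K(-160)/W(J(-10, 5)) = (-63 + 9*(-160))/((-10)**2) = (-63 - 1440)/100 = -1503*1/100 = -1503/100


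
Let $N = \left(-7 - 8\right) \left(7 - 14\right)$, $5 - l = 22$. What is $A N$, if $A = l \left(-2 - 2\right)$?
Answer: $7140$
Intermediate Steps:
$l = -17$ ($l = 5 - 22 = -17$)
$A = 68$ ($A = - 17 \left(-2 - 2\right) = \left(-17\right) \left(-4\right) = 68$)
$N = 105$ ($N = \left(-15\right) \left(-7\right) = 105$)
$A N = 68 \cdot 105 = 7140$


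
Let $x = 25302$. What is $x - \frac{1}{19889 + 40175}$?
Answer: $\frac{1519739327}{60064} \approx 25302.0$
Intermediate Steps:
$x - \frac{1}{19889 + 40175} = 25302 - \frac{1}{19889 + 40175} = 25302 - \frac{1}{60064} = \frac{1519739327}{60064}$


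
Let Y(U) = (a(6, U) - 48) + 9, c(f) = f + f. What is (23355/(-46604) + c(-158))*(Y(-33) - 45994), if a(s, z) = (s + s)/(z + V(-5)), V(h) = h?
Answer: 12901028294627/885476 ≈ 1.4570e+7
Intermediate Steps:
a(s, z) = 2*s/(-5 + z) (a(s, z) = (s + s)/(z - 5) = (2*s)/(-5 + z) = 2*s/(-5 + z))
c(f) = 2*f
Y(U) = -39 + 12/(-5 + U) (Y(U) = (2*6/(-5 + U) - 48) + 9 = (12/(-5 + U) - 48) + 9 = (-48 + 12/(-5 + U)) + 9 = -39 + 12/(-5 + U))
(23355/(-46604) + c(-158))*(Y(-33) - 45994) = (23355/(-46604) + 2*(-158))*(3*(69 - 13*(-33))/(-5 - 33) - 45994) = (23355*(-1/46604) - 316)*(3*(69 + 429)/(-38) - 45994) = (-23355/46604 - 316)*(3*(-1/38)*498 - 45994) = -14750219*(-747/19 - 45994)/46604 = -14750219/46604*(-874633/19) = 12901028294627/885476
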